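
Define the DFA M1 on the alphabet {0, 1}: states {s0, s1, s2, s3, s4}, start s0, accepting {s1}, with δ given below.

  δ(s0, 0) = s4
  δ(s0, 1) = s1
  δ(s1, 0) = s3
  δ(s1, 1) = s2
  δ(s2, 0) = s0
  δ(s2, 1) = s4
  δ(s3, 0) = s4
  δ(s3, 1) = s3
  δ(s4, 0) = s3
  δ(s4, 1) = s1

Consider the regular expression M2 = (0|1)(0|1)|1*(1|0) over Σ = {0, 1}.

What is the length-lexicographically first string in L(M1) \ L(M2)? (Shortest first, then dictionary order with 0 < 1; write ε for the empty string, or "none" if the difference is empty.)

0001

The string 0001 is accepted by M1 but not by M2.
No shorter string lies in the difference, and 0001 is the lexicographically first length-4 string in L(M1) \ L(M2).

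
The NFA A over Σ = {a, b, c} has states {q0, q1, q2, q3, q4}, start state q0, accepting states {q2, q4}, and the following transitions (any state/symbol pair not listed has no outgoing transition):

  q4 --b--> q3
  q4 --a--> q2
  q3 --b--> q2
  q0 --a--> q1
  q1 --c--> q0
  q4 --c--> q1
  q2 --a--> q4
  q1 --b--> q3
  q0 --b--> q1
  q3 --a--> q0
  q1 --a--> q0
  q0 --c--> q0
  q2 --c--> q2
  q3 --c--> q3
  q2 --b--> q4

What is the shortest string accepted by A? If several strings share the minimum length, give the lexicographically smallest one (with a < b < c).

A breadth-first search from q0 reaches an accepting state first via the path q0 → q1 → q3 → q2 on input abb.
No string of length < 3 is accepted (BFS exhausts all shorter strings without reaching an accepting state), and abb is the lexicographically least accepting string of length 3.

abb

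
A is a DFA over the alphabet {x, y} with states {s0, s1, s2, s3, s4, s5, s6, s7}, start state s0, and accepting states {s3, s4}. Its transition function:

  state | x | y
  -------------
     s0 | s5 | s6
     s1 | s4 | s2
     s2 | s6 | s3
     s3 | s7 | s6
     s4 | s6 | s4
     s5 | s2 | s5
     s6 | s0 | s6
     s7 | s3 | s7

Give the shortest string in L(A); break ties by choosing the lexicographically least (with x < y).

xxy

A breadth-first search from s0 reaches an accepting state first via the path s0 → s5 → s2 → s3 on input xxy.
No string of length < 3 is accepted (BFS exhausts all shorter strings without reaching an accepting state), and xxy is the lexicographically least accepting string of length 3.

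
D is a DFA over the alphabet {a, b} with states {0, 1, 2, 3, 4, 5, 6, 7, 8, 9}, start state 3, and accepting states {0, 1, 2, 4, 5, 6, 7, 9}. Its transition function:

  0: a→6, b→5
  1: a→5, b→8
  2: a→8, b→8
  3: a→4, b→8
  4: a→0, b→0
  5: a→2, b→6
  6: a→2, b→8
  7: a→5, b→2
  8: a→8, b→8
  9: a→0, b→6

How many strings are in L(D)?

The useful subgraph on states {0, 2, 3, 4, 5, 6} is acyclic, so L(D) is finite; the longest accepting path visits 6 useful states, giving maximum string length 5.
Counting accepting paths from 3 by length: 1 of length 1, 2 of length 2, 4 of length 3, 6 of length 4, 2 of length 5. Total 15.

15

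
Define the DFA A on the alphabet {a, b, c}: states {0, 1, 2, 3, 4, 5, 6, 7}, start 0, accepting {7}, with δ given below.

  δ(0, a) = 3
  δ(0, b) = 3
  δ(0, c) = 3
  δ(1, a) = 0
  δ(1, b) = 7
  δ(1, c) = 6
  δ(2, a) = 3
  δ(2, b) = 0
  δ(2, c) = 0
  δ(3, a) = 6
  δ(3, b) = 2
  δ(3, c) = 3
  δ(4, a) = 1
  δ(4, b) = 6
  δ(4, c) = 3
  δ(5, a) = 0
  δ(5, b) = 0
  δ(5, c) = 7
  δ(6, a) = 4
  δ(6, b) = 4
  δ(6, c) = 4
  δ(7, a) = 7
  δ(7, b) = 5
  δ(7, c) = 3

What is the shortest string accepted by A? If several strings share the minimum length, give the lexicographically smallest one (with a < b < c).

A breadth-first search from 0 reaches an accepting state first via the path 0 → 3 → 6 → 4 → 1 → 7 on input aaaab.
No string of length < 5 is accepted (BFS exhausts all shorter strings without reaching an accepting state), and aaaab is the lexicographically least accepting string of length 5.

aaaab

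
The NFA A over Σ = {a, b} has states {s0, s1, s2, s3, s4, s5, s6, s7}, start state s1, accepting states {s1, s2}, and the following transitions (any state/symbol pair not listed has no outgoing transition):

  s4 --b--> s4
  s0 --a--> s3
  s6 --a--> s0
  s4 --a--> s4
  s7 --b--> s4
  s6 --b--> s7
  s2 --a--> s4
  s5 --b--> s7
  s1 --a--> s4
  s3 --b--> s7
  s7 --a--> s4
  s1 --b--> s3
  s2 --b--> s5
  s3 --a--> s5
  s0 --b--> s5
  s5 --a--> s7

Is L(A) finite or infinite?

The useful states (reachable from s1 and able to reach an accepting state) are {s1}.
Restricted to these states the transition graph has no cycle, so every accepting path has bounded length and L is finite.

finite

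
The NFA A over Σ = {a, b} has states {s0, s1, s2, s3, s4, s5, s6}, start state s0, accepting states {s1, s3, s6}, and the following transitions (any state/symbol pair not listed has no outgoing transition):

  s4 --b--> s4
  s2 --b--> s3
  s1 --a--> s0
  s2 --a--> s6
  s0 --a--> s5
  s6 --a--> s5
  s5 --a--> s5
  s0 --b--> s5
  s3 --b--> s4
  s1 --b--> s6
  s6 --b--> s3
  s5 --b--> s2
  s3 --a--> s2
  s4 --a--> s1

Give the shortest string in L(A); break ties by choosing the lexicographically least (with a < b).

A breadth-first search from s0 reaches an accepting state first via the path s0 → s5 → s2 → s6 on input aba.
No string of length < 3 is accepted (BFS exhausts all shorter strings without reaching an accepting state), and aba is the lexicographically least accepting string of length 3.

aba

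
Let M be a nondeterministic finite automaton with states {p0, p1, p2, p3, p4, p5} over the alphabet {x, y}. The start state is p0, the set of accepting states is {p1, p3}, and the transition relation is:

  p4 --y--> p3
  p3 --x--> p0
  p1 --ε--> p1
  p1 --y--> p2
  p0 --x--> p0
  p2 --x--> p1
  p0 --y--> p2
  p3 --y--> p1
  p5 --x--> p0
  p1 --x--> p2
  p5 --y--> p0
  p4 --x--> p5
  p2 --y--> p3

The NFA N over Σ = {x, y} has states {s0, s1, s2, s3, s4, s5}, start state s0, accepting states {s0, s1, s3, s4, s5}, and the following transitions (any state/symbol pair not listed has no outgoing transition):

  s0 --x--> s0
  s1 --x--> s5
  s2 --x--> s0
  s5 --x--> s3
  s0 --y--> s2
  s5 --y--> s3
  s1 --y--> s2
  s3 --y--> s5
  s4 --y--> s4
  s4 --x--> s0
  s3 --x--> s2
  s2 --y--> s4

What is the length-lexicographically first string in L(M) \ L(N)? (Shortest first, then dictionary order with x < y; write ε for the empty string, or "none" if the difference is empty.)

yxxy

The string yxxy is accepted by M but not by N.
No shorter string lies in the difference, and yxxy is the lexicographically first length-4 string in L(M) \ L(N).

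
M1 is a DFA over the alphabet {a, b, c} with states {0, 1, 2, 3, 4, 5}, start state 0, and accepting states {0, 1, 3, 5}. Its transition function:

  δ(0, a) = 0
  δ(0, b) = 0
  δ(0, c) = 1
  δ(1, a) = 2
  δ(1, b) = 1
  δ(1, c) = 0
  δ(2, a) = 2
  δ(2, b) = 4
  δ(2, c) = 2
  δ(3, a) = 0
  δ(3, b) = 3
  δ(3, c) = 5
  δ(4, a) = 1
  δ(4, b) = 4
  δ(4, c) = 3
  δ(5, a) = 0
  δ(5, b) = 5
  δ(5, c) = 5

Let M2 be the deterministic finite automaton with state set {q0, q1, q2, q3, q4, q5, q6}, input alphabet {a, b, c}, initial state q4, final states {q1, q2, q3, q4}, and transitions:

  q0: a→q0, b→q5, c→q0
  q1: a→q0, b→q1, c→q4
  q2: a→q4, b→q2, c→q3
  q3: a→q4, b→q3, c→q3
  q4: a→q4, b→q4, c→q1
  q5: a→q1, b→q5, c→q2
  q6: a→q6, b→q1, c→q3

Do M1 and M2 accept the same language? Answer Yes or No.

Yes

Exploring the product automaton M1 × M2 from the start pair (0, q4), following both machines on each input symbol, reaches 6 state pairs: (0, q4), (1, q1), (2, q0), (4, q5), (3, q2), (5, q3).
M1 accepts in {0, 1, 3, 5} and M2 accepts in {q1, q2, q3, q4}. In every reachable pair the two components are either both accepting — (0, q4), (1, q1), (3, q2), (5, q3) — or both non-accepting, so no string is accepted by exactly one of the machines: L(M1) \ L(M2) and L(M2) \ L(M1) are both empty.
Hence every string is accepted by M1 iff it is accepted by M2, and the two languages coincide.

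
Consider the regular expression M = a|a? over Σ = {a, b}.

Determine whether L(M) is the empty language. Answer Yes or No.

No

The empty string ε matches the expression, so it belongs to L(M).
Since L(M) contains at least one string, it is not empty.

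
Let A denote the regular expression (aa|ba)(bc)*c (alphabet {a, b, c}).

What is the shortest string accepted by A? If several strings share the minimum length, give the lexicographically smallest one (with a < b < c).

aac

By inspection of the expression, no string of length less than 3 matches, and aac is the lexicographically first match of length 3.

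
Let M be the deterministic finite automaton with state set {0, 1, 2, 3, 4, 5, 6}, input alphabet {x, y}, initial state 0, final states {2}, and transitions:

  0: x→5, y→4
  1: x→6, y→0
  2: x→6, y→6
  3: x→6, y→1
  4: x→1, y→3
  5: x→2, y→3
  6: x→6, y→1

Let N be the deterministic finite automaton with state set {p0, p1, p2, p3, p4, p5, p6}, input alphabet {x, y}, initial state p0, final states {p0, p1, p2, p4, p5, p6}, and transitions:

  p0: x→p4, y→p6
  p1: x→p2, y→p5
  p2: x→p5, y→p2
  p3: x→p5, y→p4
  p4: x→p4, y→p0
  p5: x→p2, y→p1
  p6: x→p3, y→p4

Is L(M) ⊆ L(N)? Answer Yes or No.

Exploring the product automaton M × N from the start pair (0, p0), following both machines on each input symbol, reaches 38 state pairs: (0, p0), (5, p4), (4, p6), (2, p4), (3, p0), (1, p3), (3, p4), (6, p4), (6, p0), (1, p6), (6, p5), (0, p4), (1, p0), (6, p3), (6, p2), (1, p1), (4, p0), (0, p6), (1, p4), (1, p2), (0, p5), (3, p6), (5, p3), (4, p4), (0, p2), (5, p2), (4, p1), (2, p5), (5, p5), (4, p2), (3, p2), (3, p5), (6, p1), (2, p2), (3, p1), (1, p5), (0, p1), (4, p5).
M accepts in {2} and N accepts in {p0, p1, p2, p4, p5, p6}. The reachable pairs whose M-component is accepting are (2, p4), (2, p5), (2, p2); in each of them the N-component is accepting too, so the product for L(M) \ L(N) (M-component accepting, N-component rejecting) has no reachable accepting pair and the difference is empty.
Hence every string in L(M) is also in L(N).

Yes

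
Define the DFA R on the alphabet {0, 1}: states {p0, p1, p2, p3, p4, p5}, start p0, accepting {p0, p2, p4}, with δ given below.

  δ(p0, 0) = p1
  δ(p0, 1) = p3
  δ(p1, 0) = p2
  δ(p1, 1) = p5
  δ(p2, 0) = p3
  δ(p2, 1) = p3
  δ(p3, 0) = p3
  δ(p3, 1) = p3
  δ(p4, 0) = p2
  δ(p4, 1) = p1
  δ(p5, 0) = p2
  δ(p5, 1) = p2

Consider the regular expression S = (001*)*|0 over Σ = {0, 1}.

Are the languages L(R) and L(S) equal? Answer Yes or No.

The string 010 is accepted by R but rejected by S.
So L(R) ≠ L(S).

No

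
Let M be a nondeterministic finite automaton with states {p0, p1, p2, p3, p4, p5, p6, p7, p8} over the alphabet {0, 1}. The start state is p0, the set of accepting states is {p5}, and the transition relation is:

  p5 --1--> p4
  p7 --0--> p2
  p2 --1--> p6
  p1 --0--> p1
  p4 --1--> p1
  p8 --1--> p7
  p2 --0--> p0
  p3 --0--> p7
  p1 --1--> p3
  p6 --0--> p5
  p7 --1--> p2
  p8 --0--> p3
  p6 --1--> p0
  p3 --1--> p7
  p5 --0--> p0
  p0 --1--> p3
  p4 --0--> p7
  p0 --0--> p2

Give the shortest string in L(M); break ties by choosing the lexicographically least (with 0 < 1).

010

A breadth-first search from p0 reaches an accepting state first via the path p0 → p2 → p6 → p5 on input 010.
No string of length < 3 is accepted (BFS exhausts all shorter strings without reaching an accepting state), and 010 is the lexicographically least accepting string of length 3.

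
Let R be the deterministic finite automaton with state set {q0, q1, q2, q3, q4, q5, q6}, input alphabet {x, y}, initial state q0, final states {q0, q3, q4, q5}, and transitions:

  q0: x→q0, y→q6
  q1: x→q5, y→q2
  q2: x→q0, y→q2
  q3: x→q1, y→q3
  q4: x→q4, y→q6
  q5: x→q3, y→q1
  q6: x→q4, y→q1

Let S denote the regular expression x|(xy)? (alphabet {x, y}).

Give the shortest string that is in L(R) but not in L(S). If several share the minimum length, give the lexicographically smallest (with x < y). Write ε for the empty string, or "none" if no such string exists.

xx

The string xx is accepted by R but not by S.
No shorter string lies in the difference, and xx is the lexicographically first length-2 string in L(R) \ L(S).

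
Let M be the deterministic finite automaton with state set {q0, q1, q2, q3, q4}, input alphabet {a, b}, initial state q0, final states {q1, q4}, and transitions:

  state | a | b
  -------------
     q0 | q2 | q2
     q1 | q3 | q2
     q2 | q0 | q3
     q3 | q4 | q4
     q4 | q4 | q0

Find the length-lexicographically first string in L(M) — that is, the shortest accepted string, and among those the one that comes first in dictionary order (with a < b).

aba

A breadth-first search from q0 reaches an accepting state first via the path q0 → q2 → q3 → q4 on input aba.
No string of length < 3 is accepted (BFS exhausts all shorter strings without reaching an accepting state), and aba is the lexicographically least accepting string of length 3.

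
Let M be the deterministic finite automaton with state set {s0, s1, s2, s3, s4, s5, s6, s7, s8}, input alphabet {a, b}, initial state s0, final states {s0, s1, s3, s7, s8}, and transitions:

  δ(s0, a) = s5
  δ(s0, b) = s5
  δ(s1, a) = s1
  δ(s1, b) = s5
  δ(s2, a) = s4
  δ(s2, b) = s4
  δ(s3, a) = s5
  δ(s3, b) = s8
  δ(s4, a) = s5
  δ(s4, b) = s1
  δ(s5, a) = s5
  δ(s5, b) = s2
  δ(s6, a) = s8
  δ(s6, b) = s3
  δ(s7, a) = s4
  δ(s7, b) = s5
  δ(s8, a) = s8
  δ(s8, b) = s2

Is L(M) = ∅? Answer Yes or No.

The empty string ε is accepted: the run s0 ends in the accepting state s0.
Since at least one string is accepted, L(M) is not empty.

No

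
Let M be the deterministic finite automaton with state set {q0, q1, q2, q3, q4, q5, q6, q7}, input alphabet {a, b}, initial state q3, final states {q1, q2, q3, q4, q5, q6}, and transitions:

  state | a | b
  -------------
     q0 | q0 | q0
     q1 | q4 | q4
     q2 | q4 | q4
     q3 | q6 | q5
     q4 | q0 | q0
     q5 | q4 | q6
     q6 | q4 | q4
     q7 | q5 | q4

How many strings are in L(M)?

9

The useful subgraph on states {q3, q4, q5, q6} is acyclic, so L(M) is finite; the longest accepting path visits 4 useful states, giving maximum string length 3.
Counting accepting paths from q3 by length: 1 of length 0, 2 of length 1, 4 of length 2, 2 of length 3. Total 9.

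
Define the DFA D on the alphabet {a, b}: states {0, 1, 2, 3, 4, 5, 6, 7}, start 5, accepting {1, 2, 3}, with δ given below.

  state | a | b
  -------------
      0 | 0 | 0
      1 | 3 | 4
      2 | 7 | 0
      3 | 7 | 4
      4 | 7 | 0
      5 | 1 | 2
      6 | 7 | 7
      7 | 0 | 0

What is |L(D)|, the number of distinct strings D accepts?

The useful subgraph on states {1, 2, 3, 5} is acyclic, so L(D) is finite; the longest accepting path visits 3 useful states, giving maximum string length 2.
Counting accepting paths from 5 by length: 2 of length 1, 1 of length 2. Total 3.

3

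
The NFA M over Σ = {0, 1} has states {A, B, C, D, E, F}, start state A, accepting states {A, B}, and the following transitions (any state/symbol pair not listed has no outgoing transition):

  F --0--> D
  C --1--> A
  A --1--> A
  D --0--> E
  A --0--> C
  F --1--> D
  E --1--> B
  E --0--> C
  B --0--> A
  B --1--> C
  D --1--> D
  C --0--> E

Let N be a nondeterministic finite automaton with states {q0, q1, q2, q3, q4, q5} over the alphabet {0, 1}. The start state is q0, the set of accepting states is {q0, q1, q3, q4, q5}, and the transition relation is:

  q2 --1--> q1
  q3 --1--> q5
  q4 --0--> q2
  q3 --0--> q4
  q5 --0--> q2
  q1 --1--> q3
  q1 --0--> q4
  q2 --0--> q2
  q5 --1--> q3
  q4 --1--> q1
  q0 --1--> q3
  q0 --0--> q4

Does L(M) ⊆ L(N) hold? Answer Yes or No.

Yes

Exploring the product automaton M × N from the start pair (A, q0), following both machines on each input symbol, reaches 11 state pairs: (A, q0), (C, q4), (A, q3), (E, q2), (A, q1), (A, q5), (C, q2), (B, q1), (A, q4), (C, q3), (E, q4).
M accepts in {A, B} and N accepts in {q0, q1, q3, q4, q5}. The reachable pairs whose M-component is accepting are (A, q0), (A, q3), (A, q1), (A, q5), (B, q1), (A, q4); in each of them the N-component is accepting too, so the product for L(M) \ L(N) (M-component accepting, N-component rejecting) has no reachable accepting pair and the difference is empty.
Hence every string in L(M) is also in L(N).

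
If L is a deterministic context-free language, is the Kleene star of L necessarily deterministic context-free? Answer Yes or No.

L = {c aⁿbⁿ : n≥0} ∪ {cc aⁿb²ⁿ : n≥0} is a DCFL (the number of leading c's fixes which ratio the DPDA checks), but L* is not. Every word of L starts with c, so in a factorisation of the string cc aⁱbʲ (i≥1) into words of L each factor begins at one of the two c's: either the whole string is a single word of L (forcing j = 2i), or it splits as c · (c aⁱbʲ) with c ∈ L (take n = 0) and c aⁱbʲ ∈ L (forcing j = i). Thus L* ∩ cca⁺b* = {cc aⁿbⁿ : n≥1} ∪ {cc aⁿb²ⁿ : n≥1}. A DPDA for L* would give one for this intersection with a regular set, and, started from its configuration after reading cc, one for {aⁿbⁿ : n≥1} ∪ {aⁿb²ⁿ : n≥1}, which no deterministic PDA accepts (a DPDA for it would have a single run on aⁿb²ⁿ, accepting after the prefix aⁿbⁿ and accepting again after n more b's; an ordinary PDA that simulates it on a's and b's and, at any moment when it is accepting, may switch to reading only a fresh letter d while feeding each d to the simulation as a b, would accept aⁱbʲdᵏ (k≥1) exactly when both aⁱbʲ and aⁱbʲ⁺ᵏ are in the language, i.e. its language intersected with the regular set a*b*d⁺ would be exactly {aⁿbⁿdⁿ : n≥1} — impossible, since context-free languages are closed under intersection with regular sets and {aⁿbⁿdⁿ} is not context-free). So L* is not a DCFL.

No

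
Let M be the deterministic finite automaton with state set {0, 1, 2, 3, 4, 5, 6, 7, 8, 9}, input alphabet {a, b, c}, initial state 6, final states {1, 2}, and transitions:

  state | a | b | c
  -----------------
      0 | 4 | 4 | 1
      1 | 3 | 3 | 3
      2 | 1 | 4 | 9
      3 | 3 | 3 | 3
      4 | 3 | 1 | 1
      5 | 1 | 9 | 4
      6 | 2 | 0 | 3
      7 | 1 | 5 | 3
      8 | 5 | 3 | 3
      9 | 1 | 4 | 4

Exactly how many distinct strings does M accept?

The useful subgraph on states {0, 1, 2, 4, 6, 9} is acyclic, so L(M) is finite; the longest accepting path visits 5 useful states, giving maximum string length 4.
Counting accepting paths from 6 by length: 1 of length 1, 2 of length 2, 7 of length 3, 4 of length 4. Total 14.

14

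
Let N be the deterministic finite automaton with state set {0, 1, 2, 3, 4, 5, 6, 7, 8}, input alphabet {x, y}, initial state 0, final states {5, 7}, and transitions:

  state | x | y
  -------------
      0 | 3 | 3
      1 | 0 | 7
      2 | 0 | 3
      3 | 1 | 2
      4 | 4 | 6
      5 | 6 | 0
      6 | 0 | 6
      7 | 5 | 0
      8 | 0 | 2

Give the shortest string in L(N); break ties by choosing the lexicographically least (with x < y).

xxy

A breadth-first search from 0 reaches an accepting state first via the path 0 → 3 → 1 → 7 on input xxy.
No string of length < 3 is accepted (BFS exhausts all shorter strings without reaching an accepting state), and xxy is the lexicographically least accepting string of length 3.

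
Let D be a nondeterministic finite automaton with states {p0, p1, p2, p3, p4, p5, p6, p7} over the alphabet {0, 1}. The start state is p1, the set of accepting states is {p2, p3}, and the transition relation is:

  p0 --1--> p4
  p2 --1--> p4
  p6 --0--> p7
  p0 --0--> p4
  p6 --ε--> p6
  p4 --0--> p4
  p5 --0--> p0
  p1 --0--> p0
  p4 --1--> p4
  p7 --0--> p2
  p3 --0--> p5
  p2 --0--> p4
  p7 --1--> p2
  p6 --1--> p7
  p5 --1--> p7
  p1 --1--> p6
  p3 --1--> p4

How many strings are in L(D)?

4

The useful subgraph on states {p1, p2, p6, p7} is acyclic, so L(D) is finite; the longest accepting path visits 4 useful states, giving maximum string length 3.
Counting accepting paths from p1 by length: 4 of length 3. Total 4.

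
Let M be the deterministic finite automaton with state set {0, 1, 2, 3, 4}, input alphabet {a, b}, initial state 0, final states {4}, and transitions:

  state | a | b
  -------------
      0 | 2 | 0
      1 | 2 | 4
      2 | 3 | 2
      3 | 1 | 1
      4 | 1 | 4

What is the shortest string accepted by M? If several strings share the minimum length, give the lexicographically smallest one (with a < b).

A breadth-first search from 0 reaches an accepting state first via the path 0 → 2 → 3 → 1 → 4 on input aaab.
No string of length < 4 is accepted (BFS exhausts all shorter strings without reaching an accepting state), and aaab is the lexicographically least accepting string of length 4.

aaab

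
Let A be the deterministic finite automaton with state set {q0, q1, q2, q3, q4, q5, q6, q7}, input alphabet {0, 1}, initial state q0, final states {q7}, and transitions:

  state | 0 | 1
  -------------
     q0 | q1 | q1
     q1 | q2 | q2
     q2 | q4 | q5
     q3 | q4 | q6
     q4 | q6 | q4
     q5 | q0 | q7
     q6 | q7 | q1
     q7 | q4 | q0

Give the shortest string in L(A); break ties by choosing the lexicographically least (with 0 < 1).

A breadth-first search from q0 reaches an accepting state first via the path q0 → q1 → q2 → q5 → q7 on input 0011.
No string of length < 4 is accepted (BFS exhausts all shorter strings without reaching an accepting state), and 0011 is the lexicographically least accepting string of length 4.

0011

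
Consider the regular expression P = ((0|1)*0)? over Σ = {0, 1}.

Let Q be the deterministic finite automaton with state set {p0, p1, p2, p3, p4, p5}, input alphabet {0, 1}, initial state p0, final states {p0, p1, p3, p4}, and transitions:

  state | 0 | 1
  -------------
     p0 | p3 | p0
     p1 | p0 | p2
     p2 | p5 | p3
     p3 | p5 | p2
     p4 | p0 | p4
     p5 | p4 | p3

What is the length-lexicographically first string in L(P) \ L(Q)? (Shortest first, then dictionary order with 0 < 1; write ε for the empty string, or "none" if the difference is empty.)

00

The string 00 is accepted by P but not by Q.
No shorter string lies in the difference, and 00 is the lexicographically first length-2 string in L(P) \ L(Q).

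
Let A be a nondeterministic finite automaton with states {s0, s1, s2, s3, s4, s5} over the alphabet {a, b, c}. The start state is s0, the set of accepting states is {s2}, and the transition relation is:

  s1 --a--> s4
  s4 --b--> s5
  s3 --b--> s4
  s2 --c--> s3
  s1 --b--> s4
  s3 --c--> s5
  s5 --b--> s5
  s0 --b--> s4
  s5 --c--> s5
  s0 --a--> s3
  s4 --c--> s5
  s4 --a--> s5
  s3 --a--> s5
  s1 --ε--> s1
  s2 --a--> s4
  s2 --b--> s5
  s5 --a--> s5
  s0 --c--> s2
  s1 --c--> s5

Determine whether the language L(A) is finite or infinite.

The useful states (reachable from s0 and able to reach an accepting state) are {s0, s2}.
Restricted to these states the transition graph has no cycle, so every accepting path has bounded length and L is finite.

finite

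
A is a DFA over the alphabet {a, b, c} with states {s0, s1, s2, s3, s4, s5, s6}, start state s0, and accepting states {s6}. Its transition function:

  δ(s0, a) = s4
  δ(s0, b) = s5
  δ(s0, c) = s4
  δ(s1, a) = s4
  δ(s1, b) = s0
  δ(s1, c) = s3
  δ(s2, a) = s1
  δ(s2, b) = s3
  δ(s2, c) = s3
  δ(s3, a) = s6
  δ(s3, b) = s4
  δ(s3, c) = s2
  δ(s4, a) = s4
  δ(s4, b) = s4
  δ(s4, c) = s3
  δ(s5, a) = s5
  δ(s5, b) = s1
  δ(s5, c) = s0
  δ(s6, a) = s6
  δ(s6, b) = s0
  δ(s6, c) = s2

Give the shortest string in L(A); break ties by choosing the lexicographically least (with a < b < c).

aca

A breadth-first search from s0 reaches an accepting state first via the path s0 → s4 → s3 → s6 on input aca.
No string of length < 3 is accepted (BFS exhausts all shorter strings without reaching an accepting state), and aca is the lexicographically least accepting string of length 3.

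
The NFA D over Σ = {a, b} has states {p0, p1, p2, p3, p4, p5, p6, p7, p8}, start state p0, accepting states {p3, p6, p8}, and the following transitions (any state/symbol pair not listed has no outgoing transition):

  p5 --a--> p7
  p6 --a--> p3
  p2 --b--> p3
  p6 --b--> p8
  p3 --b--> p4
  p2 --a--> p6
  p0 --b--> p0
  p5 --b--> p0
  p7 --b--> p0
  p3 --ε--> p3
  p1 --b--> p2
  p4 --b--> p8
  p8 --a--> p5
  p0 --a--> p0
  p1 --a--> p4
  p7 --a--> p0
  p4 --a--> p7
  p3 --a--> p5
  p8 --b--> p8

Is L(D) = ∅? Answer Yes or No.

The states reachable from the start state are {p0}.
None of the accepting states {p3, p6, p8} is reachable, so no string is accepted and L(D) = ∅.

Yes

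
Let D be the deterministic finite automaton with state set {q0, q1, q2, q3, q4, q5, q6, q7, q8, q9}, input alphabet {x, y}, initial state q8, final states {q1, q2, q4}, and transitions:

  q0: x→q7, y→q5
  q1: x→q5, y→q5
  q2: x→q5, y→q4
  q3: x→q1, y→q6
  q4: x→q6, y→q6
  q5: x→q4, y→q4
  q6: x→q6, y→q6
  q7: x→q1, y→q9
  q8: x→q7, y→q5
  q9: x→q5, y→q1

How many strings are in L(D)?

The useful subgraph on states {q1, q4, q5, q7, q8, q9} is acyclic, so L(D) is finite; the longest accepting path visits 6 useful states, giving maximum string length 5.
Counting accepting paths from q8 by length: 3 of length 2, 1 of length 3, 6 of length 4, 4 of length 5. Total 14.

14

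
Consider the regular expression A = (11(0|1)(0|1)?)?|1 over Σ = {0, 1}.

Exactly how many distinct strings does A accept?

8

The expression has no Kleene star, so L(A) is finite. Expanding the alternatives gives {ε, 1, 110, 111, 1100, 1101, 1110, 1111}.
That is 1 of length 0, 1 of length 1, 2 of length 3, 4 of length 4: 8 strings in all.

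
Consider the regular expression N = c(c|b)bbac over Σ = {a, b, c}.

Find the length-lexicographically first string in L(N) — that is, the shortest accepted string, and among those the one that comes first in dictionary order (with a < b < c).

By inspection of the expression, no string of length less than 6 matches, and cbbbac is the lexicographically first match of length 6.

cbbbac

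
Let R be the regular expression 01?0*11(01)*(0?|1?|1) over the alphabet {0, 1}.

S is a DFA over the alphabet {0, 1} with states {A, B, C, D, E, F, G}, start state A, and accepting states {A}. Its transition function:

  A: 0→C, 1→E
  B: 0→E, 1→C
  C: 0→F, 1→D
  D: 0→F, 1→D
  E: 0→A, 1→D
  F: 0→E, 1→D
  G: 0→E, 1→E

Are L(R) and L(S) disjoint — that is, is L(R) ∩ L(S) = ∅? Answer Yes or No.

Yes

Converting the expression R to a DFA (subset construction, then merging equivalent states) gives the minimal DFA with states {r0, r1, r2, r3, r4, r5, r6, r7, r8, r9}, start state r0, accepting states {r6, r7, r8, r9} and transitions r0: 0→r1, 1→r2; r1: 0→r3, 1→r4; r2: 0→r2, 1→r2; r3: 0→r3, 1→r5; r4: 0→r3, 1→r6; r5: 0→r2, 1→r7; r6: 0→r8, 1→r7; r7: 0→r8, 1→r9; r8: 0→r2, 1→r7; r9: 0→r2, 1→r2.
Exploring the product automaton R × S from the start pair (r0, A), following both machines on each input symbol, reaches 18 state pairs: (r0, A), (r1, C), (r2, E), (r3, F), (r4, D), (r2, A), (r2, D), (r3, E), (r5, D), (r6, D), (r2, C), (r2, F), (r3, A), (r7, D), (r8, F), (r3, C), (r5, E), (r9, D).
R accepts in {r6, r7, r8, r9} and S accepts in {A}; no reachable pair has both components accepting, so no string drives both machines to acceptance simultaneously and L(R) ∩ L(S) = ∅.
So no string is accepted by both, and the intersection is empty.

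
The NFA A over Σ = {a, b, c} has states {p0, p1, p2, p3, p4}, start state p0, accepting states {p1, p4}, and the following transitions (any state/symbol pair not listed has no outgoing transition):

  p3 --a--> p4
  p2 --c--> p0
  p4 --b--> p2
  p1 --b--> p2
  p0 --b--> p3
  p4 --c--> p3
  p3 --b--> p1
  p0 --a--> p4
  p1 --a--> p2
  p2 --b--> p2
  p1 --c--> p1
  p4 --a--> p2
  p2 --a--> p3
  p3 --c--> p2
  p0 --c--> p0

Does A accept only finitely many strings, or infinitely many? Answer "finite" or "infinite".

State p0 is reachable from the start and can reach an accepting state, and it lies on the cycle p0 → p0.
Traversing that cycle any number of times yields accepted strings of unbounded length, so the language is infinite.

infinite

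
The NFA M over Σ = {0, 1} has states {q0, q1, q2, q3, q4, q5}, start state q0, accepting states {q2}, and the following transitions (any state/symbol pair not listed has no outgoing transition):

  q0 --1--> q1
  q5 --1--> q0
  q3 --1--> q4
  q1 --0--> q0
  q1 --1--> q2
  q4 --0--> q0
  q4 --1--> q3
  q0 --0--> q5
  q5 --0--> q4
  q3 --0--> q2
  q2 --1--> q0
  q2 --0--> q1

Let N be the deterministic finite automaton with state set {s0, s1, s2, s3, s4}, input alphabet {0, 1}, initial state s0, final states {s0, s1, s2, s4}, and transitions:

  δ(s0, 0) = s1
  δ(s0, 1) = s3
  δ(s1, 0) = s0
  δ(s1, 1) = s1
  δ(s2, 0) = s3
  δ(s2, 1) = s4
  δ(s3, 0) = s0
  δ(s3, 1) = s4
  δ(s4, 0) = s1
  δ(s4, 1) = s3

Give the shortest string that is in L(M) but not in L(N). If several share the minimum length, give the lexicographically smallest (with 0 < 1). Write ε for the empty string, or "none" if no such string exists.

11111

The string 11111 is accepted by M but not by N.
No shorter string lies in the difference, and 11111 is the lexicographically first length-5 string in L(M) \ L(N).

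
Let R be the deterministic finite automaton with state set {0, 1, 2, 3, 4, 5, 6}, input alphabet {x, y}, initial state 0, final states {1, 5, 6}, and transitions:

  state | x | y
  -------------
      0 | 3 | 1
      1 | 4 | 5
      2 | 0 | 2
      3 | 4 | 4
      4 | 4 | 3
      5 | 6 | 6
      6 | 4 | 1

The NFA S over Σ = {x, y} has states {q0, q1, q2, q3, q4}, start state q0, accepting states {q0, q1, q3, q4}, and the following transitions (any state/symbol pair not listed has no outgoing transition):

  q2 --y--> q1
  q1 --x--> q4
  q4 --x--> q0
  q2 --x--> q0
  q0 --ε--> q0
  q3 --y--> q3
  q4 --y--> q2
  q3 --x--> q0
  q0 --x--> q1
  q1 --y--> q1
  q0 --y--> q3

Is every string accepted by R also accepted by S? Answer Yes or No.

Yes

Exploring the product automaton R × S from the start pair (0, q0), following both machines on each input symbol, reaches 12 state pairs: (0, q0), (3, q1), (1, q3), (4, q4), (4, q1), (4, q0), (5, q3), (3, q2), (3, q3), (6, q0), (6, q3), (4, q3).
R accepts in {1, 5, 6} and S accepts in {q0, q1, q3, q4}. The reachable pairs whose R-component is accepting are (1, q3), (5, q3), (6, q0), (6, q3); in each of them the S-component is accepting too, so the product for L(R) \ L(S) (R-component accepting, S-component rejecting) has no reachable accepting pair and the difference is empty.
Hence every string in L(R) is also in L(S).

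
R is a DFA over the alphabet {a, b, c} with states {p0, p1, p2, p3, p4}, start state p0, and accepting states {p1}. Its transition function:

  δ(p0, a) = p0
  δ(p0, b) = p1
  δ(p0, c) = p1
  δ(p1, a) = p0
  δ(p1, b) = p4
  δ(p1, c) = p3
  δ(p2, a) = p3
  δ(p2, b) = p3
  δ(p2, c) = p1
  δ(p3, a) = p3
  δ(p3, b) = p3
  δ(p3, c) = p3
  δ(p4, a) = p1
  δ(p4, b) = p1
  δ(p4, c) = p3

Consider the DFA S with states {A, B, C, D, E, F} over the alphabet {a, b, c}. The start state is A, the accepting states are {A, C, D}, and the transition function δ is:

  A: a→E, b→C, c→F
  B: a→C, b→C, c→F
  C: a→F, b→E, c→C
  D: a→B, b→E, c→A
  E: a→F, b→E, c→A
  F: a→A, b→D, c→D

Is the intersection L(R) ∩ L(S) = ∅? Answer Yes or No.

The string b is accepted by both R and S.
Hence L(R) ∩ L(S) ≠ ∅.

No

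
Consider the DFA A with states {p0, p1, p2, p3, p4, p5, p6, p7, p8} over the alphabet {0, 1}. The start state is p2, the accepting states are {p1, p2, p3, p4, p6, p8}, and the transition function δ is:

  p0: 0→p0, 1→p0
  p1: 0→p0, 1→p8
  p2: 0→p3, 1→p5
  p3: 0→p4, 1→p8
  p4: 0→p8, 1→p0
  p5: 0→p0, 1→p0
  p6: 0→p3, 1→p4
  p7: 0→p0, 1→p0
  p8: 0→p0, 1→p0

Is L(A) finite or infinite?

The useful states (reachable from p2 and able to reach an accepting state) are {p2, p3, p4, p8}.
Restricted to these states the transition graph has no cycle, so every accepting path has bounded length and L is finite.

finite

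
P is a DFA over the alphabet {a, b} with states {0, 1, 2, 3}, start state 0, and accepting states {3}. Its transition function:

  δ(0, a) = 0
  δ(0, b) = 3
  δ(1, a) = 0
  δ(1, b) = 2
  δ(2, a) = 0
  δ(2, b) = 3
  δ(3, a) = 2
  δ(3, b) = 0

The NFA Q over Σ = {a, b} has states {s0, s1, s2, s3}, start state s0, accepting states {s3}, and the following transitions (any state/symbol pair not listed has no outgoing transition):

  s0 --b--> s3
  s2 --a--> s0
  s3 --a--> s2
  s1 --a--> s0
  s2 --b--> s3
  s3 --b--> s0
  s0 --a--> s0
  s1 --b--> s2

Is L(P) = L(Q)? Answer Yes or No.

Yes

Exploring the product automaton P × Q from the start pair (0, s0), following both machines on each input symbol, reaches 3 state pairs: (0, s0), (3, s3), (2, s2).
P accepts in {3} and Q accepts in {s3}. In every reachable pair the two components are either both accepting — (3, s3) — or both non-accepting, so no string is accepted by exactly one of the machines: L(P) \ L(Q) and L(Q) \ L(P) are both empty.
Hence every string is accepted by P iff it is accepted by Q, and the two languages coincide.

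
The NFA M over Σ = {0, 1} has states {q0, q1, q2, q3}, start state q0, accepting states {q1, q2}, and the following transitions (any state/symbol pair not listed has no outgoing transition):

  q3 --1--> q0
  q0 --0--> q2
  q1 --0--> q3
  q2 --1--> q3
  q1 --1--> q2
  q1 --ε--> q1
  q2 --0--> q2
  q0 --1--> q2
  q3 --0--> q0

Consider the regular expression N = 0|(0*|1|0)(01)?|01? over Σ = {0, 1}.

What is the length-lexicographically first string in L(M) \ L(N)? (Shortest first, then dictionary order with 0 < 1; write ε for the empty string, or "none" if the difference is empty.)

10

The string 10 is accepted by M but not by N.
No shorter string lies in the difference, and 10 is the lexicographically first length-2 string in L(M) \ L(N).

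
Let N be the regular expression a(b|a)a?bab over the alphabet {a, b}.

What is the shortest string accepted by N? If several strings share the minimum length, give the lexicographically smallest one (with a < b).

By inspection of the expression, no string of length less than 5 matches, and aabab is the lexicographically first match of length 5.

aabab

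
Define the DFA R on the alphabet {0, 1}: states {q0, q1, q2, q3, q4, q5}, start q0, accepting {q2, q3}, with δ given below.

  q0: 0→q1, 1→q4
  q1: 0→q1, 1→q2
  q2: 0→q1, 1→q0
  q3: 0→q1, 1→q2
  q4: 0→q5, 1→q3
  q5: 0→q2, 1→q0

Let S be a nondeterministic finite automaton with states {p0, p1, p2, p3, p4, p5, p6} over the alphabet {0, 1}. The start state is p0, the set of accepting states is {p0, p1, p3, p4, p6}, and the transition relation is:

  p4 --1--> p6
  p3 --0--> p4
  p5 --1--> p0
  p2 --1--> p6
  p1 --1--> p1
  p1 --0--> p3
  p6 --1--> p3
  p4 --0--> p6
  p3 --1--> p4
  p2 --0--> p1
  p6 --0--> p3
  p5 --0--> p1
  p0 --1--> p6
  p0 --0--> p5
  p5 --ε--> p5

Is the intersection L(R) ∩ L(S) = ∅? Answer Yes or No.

No

The string 01 is accepted by both R and S.
Hence L(R) ∩ L(S) ≠ ∅.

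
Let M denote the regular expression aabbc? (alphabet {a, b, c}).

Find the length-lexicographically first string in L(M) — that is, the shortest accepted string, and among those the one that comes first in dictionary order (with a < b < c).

aabb

By inspection of the expression, no string of length less than 4 matches, and aabb is the lexicographically first match of length 4.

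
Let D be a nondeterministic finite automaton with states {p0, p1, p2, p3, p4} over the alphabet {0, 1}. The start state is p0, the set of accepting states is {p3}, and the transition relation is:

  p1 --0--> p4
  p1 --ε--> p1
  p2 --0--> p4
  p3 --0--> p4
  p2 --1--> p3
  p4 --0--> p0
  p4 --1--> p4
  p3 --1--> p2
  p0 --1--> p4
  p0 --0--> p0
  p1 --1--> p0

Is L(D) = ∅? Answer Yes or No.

Yes

The states reachable from the start state are {p0, p4}.
None of the accepting states {p3} is reachable, so no string is accepted and L(D) = ∅.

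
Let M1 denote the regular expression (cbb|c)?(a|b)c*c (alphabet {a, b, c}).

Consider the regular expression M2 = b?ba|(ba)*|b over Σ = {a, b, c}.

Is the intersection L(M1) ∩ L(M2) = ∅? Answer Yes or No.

Yes

Converting the expression M1 to a DFA (subset construction, then merging equivalent states) gives the minimal DFA with states {r0, r1, r2, r3, r4, r5, r6}, start state r0, accepting states {r4} and transitions r0: a→r1, b→r1, c→r2; r1: a→r3, b→r3, c→r4; r2: a→r1, b→r5, c→r3; r3: a→r3, b→r3, c→r3; r4: a→r3, b→r3, c→r4; r5: a→r3, b→r6, c→r4; r6: a→r1, b→r1, c→r3.
Converting the expression M2 to a DFA (subset construction, then merging equivalent states) gives the minimal DFA with states {t0, t1, t2, t3, t4, t5, t6}, start state t0, accepting states {t0, t2, t3, t6} and transitions t0: a→t1, b→t2, c→t1; t1: a→t1, b→t1, c→t1; t2: a→t3, b→t4, c→t1; t3: a→t1, b→t5, c→t1; t4: a→t6, b→t1, c→t1; t5: a→t3, b→t1, c→t1; t6: a→t1, b→t1, c→t1.
Exploring the product automaton M1 × M2 from the start pair (r0, t0), following both machines on each input symbol, reaches 12 state pairs: (r0, t0), (r1, t1), (r1, t2), (r2, t1), (r3, t1), (r4, t1), (r3, t3), (r3, t4), (r5, t1), (r3, t5), (r3, t6), (r6, t1).
M1 accepts in {r4} and M2 accepts in {t0, t2, t3, t6}; no reachable pair has both components accepting, so no string drives both machines to acceptance simultaneously and L(M1) ∩ L(M2) = ∅.
So no string is accepted by both, and the intersection is empty.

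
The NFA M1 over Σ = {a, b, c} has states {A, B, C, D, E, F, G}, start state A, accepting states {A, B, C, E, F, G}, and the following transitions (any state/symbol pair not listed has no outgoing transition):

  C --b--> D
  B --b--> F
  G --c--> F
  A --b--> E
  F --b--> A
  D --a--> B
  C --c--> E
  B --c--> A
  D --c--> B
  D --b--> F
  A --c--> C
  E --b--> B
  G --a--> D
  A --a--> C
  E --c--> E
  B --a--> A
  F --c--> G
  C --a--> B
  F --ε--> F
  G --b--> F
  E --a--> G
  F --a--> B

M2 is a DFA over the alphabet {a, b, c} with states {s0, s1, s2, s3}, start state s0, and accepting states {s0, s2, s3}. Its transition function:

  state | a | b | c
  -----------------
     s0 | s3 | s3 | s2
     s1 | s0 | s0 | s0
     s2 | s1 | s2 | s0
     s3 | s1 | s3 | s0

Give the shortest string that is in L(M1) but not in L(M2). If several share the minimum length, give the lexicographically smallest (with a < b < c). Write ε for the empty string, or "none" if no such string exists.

aa

The string aa is accepted by M1 but not by M2.
No shorter string lies in the difference, and aa is the lexicographically first length-2 string in L(M1) \ L(M2).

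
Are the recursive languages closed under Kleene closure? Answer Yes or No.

Yes

For an input w of length n, decide by dynamic programming over positions 0..n whether w factors into blocks from L, calling the decider for L on each of the O(n²) substrings; every call halts, so this decides L*.
So the recursive languages are closed under Kleene star.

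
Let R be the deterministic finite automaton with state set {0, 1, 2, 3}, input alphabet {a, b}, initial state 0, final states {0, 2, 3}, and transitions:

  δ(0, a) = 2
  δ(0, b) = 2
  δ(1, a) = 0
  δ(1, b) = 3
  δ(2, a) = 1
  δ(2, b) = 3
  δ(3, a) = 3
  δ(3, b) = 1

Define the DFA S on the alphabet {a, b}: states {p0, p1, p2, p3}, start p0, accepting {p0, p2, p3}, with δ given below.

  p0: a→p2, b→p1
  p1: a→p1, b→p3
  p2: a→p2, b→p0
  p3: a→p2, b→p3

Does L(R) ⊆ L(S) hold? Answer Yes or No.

The string b is in L(R) but not in L(S).
So L(R) ⊄ L(S).

No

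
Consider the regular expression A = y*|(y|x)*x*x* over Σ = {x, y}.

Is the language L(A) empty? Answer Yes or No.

The empty string ε matches the expression, so it belongs to L(A).
Since L(A) contains at least one string, it is not empty.

No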